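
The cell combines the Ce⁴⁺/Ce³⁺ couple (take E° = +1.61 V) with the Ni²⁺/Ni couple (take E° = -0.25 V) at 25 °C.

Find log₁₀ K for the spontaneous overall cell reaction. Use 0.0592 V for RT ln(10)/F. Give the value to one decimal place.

Cathode: Ce⁴⁺/Ce³⁺; anode: Ni²⁺/Ni. E°cell = +1.86 V, n = 2.
log K = nE°cell / 0.0592 = (2)(+1.86) / 0.0592 = 62.8.

62.8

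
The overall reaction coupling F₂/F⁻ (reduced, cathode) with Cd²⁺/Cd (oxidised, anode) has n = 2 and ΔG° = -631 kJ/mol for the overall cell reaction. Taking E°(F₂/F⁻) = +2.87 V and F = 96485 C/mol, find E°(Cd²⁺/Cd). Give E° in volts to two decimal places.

-0.40 V

E°cell = −ΔG°/(nF) = −(-631×10³)/((2)(96485)) = +3.270 V.
Since F₂/F⁻ is the cathode and Cd²⁺/Cd the anode, E°cell = E°(F₂/F⁻) − E°(Cd²⁺/Cd).
So E°(Cd²⁺/Cd) = E°(F₂/F⁻) − E°cell = (+2.87) − (+3.270) = -0.40 V.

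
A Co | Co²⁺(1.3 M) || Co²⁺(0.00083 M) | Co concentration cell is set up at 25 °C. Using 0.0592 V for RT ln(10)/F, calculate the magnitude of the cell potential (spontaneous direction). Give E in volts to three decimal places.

+0.095 V

For a concentration cell E°cell = 0. The 1.3 M side is the cathode (reduction is favoured where [Co²⁺] is higher).
With n = 2, E = −(0.0592/2) log([Co²⁺]ₐₙ/[Co²⁺]꜀ₐₜ) = −(0.0592/2) log(0.00083/1.3) = −(0.0592/2)(-3.195) = +0.095 V.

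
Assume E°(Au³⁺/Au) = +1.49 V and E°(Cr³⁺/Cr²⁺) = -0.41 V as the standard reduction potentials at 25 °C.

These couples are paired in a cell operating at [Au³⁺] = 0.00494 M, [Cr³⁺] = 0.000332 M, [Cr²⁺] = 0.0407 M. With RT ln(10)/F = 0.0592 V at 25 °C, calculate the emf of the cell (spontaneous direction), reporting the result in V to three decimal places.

Au³⁺/Au is the cathode (higher E°), Cr³⁺/Cr²⁺ the anode: E°cell = +1.49 − (-0.41) = +1.90 V, n = 3.
Overall: Au³⁺(aq) + 3 Cr²⁺(aq) → Au(s) + 3 Cr³⁺(aq)
Q = [Cr³⁺]^3 / ([Au³⁺]·[Cr²⁺]^3); log Q = -3.959.
E = E° − (0.0592/n) log Q = +1.90 − (0.0592/3)(-3.959) = +1.978 V.

+1.978 V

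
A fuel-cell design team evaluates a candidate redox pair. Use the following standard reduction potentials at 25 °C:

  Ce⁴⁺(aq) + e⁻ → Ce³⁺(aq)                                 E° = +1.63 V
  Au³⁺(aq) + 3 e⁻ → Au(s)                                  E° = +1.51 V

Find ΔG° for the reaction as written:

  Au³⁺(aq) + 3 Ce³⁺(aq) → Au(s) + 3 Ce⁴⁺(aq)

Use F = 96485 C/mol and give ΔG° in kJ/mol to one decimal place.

As written, Au³⁺/Au is reduced (cathode) and Ce⁴⁺/Ce³⁺ is oxidised (anode), so E°cell = (+1.51) − (+1.63) = -0.12 V.
Balancing electrons gives n = 3.
ΔG° = −nFE° = −(3)(96485)(-0.12) = 34,735 J = +34.7 kJ/mol.

+34.7 kJ/mol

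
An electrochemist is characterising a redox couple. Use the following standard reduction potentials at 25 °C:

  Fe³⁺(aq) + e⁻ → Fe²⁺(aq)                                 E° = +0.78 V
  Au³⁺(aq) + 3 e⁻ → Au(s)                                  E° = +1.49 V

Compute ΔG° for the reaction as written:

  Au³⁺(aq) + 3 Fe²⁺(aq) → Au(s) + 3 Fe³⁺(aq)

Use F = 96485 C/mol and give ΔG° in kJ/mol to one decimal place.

As written, Au³⁺/Au is reduced (cathode) and Fe³⁺/Fe²⁺ is oxidised (anode), so E°cell = (+1.49) − (+0.78) = +0.71 V.
Balancing electrons gives n = 3.
ΔG° = −nFE° = −(3)(96485)(+0.71) = -205,513 J = -205.5 kJ/mol.

-205.5 kJ/mol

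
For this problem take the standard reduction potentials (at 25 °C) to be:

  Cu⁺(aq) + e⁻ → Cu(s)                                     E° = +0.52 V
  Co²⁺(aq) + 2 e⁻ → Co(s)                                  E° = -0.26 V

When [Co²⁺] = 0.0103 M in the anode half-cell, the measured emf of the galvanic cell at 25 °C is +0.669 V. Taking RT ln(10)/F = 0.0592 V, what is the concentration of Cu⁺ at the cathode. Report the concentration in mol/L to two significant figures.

0.0014 M

Cu⁺/Cu is the cathode, Co²⁺/Co the anode: E°cell = +0.78 V, n = 2.
Overall reaction: 2 Cu⁺(aq) + Co(s) → 2 Cu(s) + Co²⁺(aq); Q = [Co²⁺]^1/[Cu⁺]^2.
From E = E° − (0.0592/n) log Q: log Q = (E° − E)·n/0.0592 = (+0.78 − (+0.669))·2/0.0592 = 3.7500.
So 2·log[Cu⁺] = 1·log(0.0103) − log Q = -1.9872 − (3.7500) = -5.7372; log[Cu⁺] = -5.7372 / 2 = -2.8686; [Cu⁺] = 10^(-2.8686) ≈ 0.0014 M.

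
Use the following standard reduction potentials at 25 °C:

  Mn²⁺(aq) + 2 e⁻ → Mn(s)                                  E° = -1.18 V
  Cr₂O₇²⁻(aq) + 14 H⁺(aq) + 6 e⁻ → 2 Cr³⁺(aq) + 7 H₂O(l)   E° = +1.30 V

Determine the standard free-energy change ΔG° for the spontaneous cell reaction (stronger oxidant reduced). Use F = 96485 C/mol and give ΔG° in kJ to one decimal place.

Cr₂O₇²⁻/Cr³⁺ (E° = +1.30 V) is the cathode; Mn²⁺/Mn (E° = -1.18 V) is the anode, so E°cell = +2.48 V.
Balancing electrons gives n = 6 (lcm of 6 and 2).
ΔG° = −nFE° = −(6)(96485)(+2.48) = -1,435,697 J = -1435.7 kJ.

-1435.7 kJ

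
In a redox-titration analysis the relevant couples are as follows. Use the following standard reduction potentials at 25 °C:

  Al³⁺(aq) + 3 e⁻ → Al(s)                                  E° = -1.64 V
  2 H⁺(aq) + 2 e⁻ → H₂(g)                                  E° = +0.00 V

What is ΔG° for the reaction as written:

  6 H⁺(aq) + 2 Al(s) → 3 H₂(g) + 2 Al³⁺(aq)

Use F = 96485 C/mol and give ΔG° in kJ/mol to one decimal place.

-949.4 kJ/mol

As written, H⁺/H₂ is reduced (cathode) and Al³⁺/Al is oxidised (anode), so E°cell = (+0.00) − (-1.64) = +1.64 V.
Balancing electrons gives n = 6.
ΔG° = −nFE° = −(6)(96485)(+1.64) = -949,412 J = -949.4 kJ/mol.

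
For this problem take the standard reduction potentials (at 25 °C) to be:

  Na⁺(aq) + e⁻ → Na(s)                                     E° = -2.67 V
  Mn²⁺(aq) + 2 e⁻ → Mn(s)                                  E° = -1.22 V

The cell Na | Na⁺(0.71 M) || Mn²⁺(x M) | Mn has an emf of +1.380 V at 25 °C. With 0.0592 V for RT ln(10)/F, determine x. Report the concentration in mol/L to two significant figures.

Mn²⁺/Mn is the cathode, Na⁺/Na the anode: E°cell = +1.45 V, n = 2.
Overall reaction: Mn²⁺(aq) + 2 Na(s) → Mn(s) + 2 Na⁺(aq); Q = [Na⁺]^2/[Mn²⁺]^1.
From E = E° − (0.0592/n) log Q: log Q = (E° − E)·n/0.0592 = (+1.45 − (+1.380))·2/0.0592 = 2.3649.
So 1·log[Mn²⁺] = 2·log(0.71) − log Q = -0.2975 − (2.3649) = -2.6624; [Mn²⁺] = 10^(-2.6624) ≈ 0.0022 M.

0.0022 M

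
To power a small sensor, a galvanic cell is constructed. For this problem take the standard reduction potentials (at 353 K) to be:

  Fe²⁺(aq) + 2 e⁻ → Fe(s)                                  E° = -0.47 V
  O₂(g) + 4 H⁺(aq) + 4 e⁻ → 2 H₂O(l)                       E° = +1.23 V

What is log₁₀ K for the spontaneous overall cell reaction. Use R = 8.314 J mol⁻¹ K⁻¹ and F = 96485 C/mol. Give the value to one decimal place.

Cathode: O₂/H₂O; anode: Fe²⁺/Fe. E°cell = (+1.23) − (-0.47) = +1.70 V, with n = 4.
ΔG° = −nFE° = −RT ln K, so ln K = nFE°/(RT) = (4)(96485)(+1.70) / ((8.314)(353)) = 223.555.
log₁₀ K = 223.555 / ln 10 = 97.1.

97.1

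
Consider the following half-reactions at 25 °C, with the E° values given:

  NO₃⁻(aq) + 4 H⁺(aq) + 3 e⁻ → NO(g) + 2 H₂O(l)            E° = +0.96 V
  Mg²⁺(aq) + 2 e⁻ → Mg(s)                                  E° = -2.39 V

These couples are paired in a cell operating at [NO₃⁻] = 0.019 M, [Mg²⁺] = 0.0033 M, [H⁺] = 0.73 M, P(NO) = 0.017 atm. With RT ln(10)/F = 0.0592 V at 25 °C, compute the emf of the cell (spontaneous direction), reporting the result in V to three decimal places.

NO₃⁻/NO is the cathode (higher E°), Mg²⁺/Mg the anode: E°cell = +0.96 − (-2.39) = +3.35 V, n = 6.
Overall: 2 NO₃⁻(aq) + 8 H⁺(aq) + 3 Mg(s) → 2 NO(g) + 4 H₂O(l) + 3 Mg²⁺(aq)
Q = P(NO)^2·[Mg²⁺]^3 / ([NO₃⁻]^2·[H⁺]^8); log Q = -6.448.
E = E° − (0.0592/n) log Q = +3.35 − (0.0592/6)(-6.448) = +3.414 V.

+3.414 V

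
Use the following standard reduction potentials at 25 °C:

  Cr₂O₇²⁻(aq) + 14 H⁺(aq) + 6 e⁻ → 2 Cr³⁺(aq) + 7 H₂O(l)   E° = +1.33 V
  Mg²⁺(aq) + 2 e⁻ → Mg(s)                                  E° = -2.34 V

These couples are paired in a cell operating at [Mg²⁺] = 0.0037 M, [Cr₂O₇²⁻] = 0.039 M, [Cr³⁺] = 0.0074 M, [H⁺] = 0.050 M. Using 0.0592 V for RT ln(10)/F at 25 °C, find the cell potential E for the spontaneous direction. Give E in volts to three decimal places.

Cr₂O₇²⁻/Cr³⁺ is the cathode (higher E°), Mg²⁺/Mg the anode: E°cell = +1.33 − (-2.34) = +3.67 V, n = 6.
Overall: Cr₂O₇²⁻(aq) + 14 H⁺(aq) + 3 Mg(s) → 2 Cr³⁺(aq) + 7 H₂O(l) + 3 Mg²⁺(aq)
Q = [Cr³⁺]^2·[Mg²⁺]^3 / ([Cr₂O₇²⁻]·[H⁺]^14); log Q = 8.066.
E = E° − (0.0592/n) log Q = +3.67 − (0.0592/6)(8.066) = +3.590 V.

+3.590 V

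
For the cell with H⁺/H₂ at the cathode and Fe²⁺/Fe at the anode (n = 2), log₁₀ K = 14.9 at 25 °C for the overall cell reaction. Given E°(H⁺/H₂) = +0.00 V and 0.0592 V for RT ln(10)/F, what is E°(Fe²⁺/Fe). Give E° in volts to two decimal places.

E°cell = (0.0592/n)·log K = (0.0592/2)(14.9) = +0.441 V.
Since H⁺/H₂ is the cathode and Fe²⁺/Fe the anode, E°cell = E°(H⁺/H₂) − E°(Fe²⁺/Fe).
So E°(Fe²⁺/Fe) = E°(H⁺/H₂) − E°cell = (+0.00) − (+0.441) = -0.44 V.

-0.44 V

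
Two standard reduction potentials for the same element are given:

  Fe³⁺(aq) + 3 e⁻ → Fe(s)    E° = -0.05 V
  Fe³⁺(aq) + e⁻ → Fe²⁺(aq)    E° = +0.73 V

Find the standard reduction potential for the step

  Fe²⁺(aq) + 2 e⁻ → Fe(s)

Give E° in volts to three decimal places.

Sequential free energies add, so n₃E°₃ = n₁E°₁ + n₂E°₂.
With n₃ = 3, and the known step contributing 1×(+0.73) V, the unknown satisfies 2·E° = 3×(-0.05) − 1×(+0.73) = -0.880.
E° = -0.880 / 2 = -0.440 V.

-0.440 V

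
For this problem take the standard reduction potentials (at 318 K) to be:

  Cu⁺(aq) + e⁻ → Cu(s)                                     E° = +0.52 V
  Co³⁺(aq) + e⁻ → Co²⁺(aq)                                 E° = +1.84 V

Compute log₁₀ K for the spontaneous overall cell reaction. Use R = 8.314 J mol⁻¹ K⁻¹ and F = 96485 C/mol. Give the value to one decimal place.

Cathode: Co³⁺/Co²⁺; anode: Cu⁺/Cu. E°cell = (+1.84) − (+0.52) = +1.32 V, with n = 1.
ΔG° = −nFE° = −RT ln K, so ln K = nFE°/(RT) = (1)(96485)(+1.32) / ((8.314)(318)) = 48.172.
log₁₀ K = 48.172 / ln 10 = 20.9.

20.9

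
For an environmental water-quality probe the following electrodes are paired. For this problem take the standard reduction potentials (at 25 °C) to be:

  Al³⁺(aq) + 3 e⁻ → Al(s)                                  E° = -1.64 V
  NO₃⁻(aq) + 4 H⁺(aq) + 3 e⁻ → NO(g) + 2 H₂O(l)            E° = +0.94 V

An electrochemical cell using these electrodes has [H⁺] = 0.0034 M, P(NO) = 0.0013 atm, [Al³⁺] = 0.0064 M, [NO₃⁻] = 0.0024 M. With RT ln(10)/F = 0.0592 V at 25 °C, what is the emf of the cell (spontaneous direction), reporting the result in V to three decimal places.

NO₃⁻/NO is the cathode (higher E°), Al³⁺/Al the anode: E°cell = +0.94 − (-1.64) = +2.58 V, n = 3.
Overall: NO₃⁻(aq) + 4 H⁺(aq) + Al(s) → NO(g) + 2 H₂O(l) + Al³⁺(aq)
Q = P(NO)·[Al³⁺] / ([NO₃⁻]·[H⁺]^4); log Q = 7.414.
E = E° − (0.0592/n) log Q = +2.58 − (0.0592/3)(7.414) = +2.434 V.

+2.434 V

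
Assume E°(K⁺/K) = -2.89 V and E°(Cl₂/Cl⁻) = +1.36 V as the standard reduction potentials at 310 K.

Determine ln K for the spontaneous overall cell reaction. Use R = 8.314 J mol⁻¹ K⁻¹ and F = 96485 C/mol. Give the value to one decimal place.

318.2

Cathode: Cl₂/Cl⁻; anode: K⁺/K. E°cell = (+1.36) − (-2.89) = +4.25 V, with n = 2.
ΔG° = −nFE° = −RT ln K, so ln K = nFE°/(RT) = (2)(96485)(+4.25) / ((8.314)(310)) = 318.205.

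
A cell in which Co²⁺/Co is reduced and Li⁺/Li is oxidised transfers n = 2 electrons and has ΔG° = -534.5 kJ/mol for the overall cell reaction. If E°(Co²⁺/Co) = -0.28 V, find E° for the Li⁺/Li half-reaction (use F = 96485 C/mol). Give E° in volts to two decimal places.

E°cell = −ΔG°/(nF) = −(-534.5×10³)/((2)(96485)) = +2.770 V.
Since Co²⁺/Co is the cathode and Li⁺/Li the anode, E°cell = E°(Co²⁺/Co) − E°(Li⁺/Li).
So E°(Li⁺/Li) = E°(Co²⁺/Co) − E°cell = (-0.28) − (+2.770) = -3.05 V.

-3.05 V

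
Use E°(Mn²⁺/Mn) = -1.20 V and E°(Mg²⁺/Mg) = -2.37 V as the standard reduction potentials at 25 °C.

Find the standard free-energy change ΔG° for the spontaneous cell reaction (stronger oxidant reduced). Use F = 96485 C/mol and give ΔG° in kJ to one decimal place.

-225.8 kJ

Mn²⁺/Mn (E° = -1.20 V) is the cathode; Mg²⁺/Mg (E° = -2.37 V) is the anode, so E°cell = +1.17 V.
Balancing electrons gives n = 2 (lcm of 2 and 2).
ΔG° = −nFE° = −(2)(96485)(+1.17) = -225,775 J = -225.8 kJ.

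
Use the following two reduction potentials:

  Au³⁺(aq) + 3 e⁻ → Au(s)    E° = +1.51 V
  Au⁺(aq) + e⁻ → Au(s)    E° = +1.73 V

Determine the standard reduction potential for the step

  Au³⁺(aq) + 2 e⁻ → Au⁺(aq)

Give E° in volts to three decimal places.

+1.400 V

Sequential free energies add, so n₃E°₃ = n₁E°₁ + n₂E°₂.
With n₃ = 3, and the known step contributing 1×(+1.73) V, the unknown satisfies 2·E° = 3×(+1.51) − 1×(+1.73) = +2.800.
E° = +2.800 / 2 = +1.400 V.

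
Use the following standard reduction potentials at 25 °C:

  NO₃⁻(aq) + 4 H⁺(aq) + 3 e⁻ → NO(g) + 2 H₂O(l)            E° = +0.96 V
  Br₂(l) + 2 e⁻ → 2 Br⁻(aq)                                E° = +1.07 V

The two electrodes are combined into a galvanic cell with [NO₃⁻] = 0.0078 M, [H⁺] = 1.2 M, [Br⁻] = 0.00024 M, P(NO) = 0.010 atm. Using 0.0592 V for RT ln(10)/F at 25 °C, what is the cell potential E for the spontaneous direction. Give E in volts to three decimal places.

+0.320 V

Br₂/Br⁻ is the cathode (higher E°), NO₃⁻/NO the anode: E°cell = +1.07 − (+0.96) = +0.11 V, n = 6.
Overall: 3 Br₂(l) + 2 NO(g) + 4 H₂O(l) → 6 Br⁻(aq) + 2 NO₃⁻(aq) + 8 H⁺(aq)
Q = [Br⁻]^6·[NO₃⁻]^2·[H⁺]^8 / (P(NO)^2); log Q = -21.301.
E = E° − (0.0592/n) log Q = +0.11 − (0.0592/6)(-21.301) = +0.320 V.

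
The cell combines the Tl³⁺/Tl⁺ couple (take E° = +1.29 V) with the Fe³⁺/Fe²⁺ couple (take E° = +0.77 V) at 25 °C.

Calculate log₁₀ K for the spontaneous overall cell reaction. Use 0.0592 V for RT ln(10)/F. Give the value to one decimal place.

17.6

Cathode: Tl³⁺/Tl⁺; anode: Fe³⁺/Fe²⁺. E°cell = +0.52 V, n = 2.
log K = nE°cell / 0.0592 = (2)(+0.52) / 0.0592 = 17.6.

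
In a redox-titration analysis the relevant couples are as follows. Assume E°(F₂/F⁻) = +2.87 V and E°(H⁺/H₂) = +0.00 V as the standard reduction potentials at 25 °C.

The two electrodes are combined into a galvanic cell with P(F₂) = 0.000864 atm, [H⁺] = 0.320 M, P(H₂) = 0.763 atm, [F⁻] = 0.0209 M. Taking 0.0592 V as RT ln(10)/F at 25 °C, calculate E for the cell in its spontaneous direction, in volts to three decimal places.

F₂/F⁻ is the cathode (higher E°), H⁺/H₂ the anode: E°cell = +2.87 − (+0.00) = +2.87 V, n = 2.
Overall: F₂(g) + H₂(g) → 2 F⁻(aq) + 2 H⁺(aq)
Q = [F⁻]^2·[H⁺]^2 / (P(F₂)·P(H₂)); log Q = -1.168.
E = E° − (0.0592/n) log Q = +2.87 − (0.0592/2)(-1.168) = +2.905 V.

+2.905 V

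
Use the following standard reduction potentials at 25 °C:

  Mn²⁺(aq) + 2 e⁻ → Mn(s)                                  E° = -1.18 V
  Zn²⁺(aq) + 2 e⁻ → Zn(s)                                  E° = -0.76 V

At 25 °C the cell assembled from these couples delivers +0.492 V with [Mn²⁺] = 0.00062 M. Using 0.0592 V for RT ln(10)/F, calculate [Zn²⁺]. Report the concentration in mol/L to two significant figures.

0.17 M

Zn²⁺/Zn is the cathode, Mn²⁺/Mn the anode: E°cell = +0.42 V, n = 2.
Overall reaction: Zn²⁺(aq) + Mn(s) → Zn(s) + Mn²⁺(aq); Q = [Mn²⁺]^1/[Zn²⁺]^1.
From E = E° − (0.0592/n) log Q: log Q = (E° − E)·n/0.0592 = (+0.42 − (+0.492))·2/0.0592 = -2.4324.
So 1·log[Zn²⁺] = 1·log(0.00062) − log Q = -3.2076 − (-2.4324) = -0.7752; [Zn²⁺] = 10^(-0.7752) ≈ 0.17 M.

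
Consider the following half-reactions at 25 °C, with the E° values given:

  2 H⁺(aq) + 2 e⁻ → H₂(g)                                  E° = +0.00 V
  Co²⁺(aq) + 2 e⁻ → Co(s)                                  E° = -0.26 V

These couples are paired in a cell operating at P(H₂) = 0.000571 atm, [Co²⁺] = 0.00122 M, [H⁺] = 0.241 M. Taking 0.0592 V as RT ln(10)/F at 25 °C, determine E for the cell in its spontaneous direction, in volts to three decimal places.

H⁺/H₂ is the cathode (higher E°), Co²⁺/Co the anode: E°cell = +0.00 − (-0.26) = +0.26 V, n = 2.
Overall: 2 H⁺(aq) + Co(s) → H₂(g) + Co²⁺(aq)
Q = P(H₂)·[Co²⁺] / ([H⁺]^2); log Q = -4.921.
E = E° − (0.0592/n) log Q = +0.26 − (0.0592/2)(-4.921) = +0.406 V.

+0.406 V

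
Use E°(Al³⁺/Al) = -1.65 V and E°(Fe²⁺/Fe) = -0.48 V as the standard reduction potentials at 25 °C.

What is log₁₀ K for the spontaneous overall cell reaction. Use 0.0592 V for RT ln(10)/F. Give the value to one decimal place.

118.6

Cathode: Fe²⁺/Fe; anode: Al³⁺/Al. E°cell = +1.17 V, n = 6.
log K = nE°cell / 0.0592 = (6)(+1.17) / 0.0592 = 118.6.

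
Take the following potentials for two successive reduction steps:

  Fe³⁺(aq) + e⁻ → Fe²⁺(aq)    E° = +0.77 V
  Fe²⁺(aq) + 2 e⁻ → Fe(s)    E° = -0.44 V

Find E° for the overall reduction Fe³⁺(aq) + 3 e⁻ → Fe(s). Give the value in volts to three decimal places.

-0.037 V

Adding the free-energy changes (−nFE°) of the two steps gives −n₃FE°₃ = −n₁FE°₁ − n₂FE°₂.
E°₃ = (1×+0.77 + 2×-0.44) / 3 = (-0.110) / 3 = -0.037 V.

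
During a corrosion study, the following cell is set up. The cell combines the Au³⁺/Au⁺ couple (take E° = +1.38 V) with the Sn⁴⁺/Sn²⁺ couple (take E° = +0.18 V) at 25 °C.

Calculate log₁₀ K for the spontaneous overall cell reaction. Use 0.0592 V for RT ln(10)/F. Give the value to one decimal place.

40.5

Cathode: Au³⁺/Au⁺; anode: Sn⁴⁺/Sn²⁺. E°cell = +1.20 V, n = 2.
log K = nE°cell / 0.0592 = (2)(+1.20) / 0.0592 = 40.5.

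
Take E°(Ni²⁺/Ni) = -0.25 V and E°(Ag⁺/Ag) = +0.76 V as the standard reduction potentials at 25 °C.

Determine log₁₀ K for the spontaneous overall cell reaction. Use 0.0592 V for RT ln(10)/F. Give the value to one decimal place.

Cathode: Ag⁺/Ag; anode: Ni²⁺/Ni. E°cell = +1.01 V, n = 2.
log K = nE°cell / 0.0592 = (2)(+1.01) / 0.0592 = 34.1.

34.1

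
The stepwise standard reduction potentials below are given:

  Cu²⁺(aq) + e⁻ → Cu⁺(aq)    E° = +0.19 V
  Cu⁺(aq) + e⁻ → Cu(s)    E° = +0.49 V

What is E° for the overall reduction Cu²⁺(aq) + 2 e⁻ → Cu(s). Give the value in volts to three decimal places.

+0.340 V

Adding the free-energy changes (−nFE°) of the two steps gives −n₃FE°₃ = −n₁FE°₁ − n₂FE°₂.
E°₃ = (1×+0.19 + 1×+0.49) / 2 = (+0.680) / 2 = +0.340 V.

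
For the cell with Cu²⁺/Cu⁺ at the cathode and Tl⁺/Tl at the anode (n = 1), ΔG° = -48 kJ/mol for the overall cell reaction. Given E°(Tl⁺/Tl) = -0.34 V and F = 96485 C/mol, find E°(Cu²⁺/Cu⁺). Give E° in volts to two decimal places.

+0.16 V

E°cell = −ΔG°/(nF) = −(-48×10³)/((1)(96485)) = +0.497 V.
Since Cu²⁺/Cu⁺ is the cathode and Tl⁺/Tl the anode, E°cell = E°(Cu²⁺/Cu⁺) − E°(Tl⁺/Tl).
So E°(Cu²⁺/Cu⁺) = E°cell + E°(Tl⁺/Tl) = +0.497 + (-0.34) = +0.16 V.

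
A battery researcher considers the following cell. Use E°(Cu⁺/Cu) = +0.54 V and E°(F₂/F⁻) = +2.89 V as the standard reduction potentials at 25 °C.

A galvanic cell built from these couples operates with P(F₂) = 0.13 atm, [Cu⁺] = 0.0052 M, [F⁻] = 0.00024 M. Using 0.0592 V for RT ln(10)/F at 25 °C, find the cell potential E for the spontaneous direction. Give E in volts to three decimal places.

F₂/F⁻ is the cathode (higher E°), Cu⁺/Cu the anode: E°cell = +2.89 − (+0.54) = +2.35 V, n = 2.
Overall: F₂(g) + 2 Cu(s) → 2 F⁻(aq) + 2 Cu⁺(aq)
Q = [F⁻]^2·[Cu⁺]^2 / (P(F₂)); log Q = -10.922.
E = E° − (0.0592/n) log Q = +2.35 − (0.0592/2)(-10.922) = +2.673 V.

+2.673 V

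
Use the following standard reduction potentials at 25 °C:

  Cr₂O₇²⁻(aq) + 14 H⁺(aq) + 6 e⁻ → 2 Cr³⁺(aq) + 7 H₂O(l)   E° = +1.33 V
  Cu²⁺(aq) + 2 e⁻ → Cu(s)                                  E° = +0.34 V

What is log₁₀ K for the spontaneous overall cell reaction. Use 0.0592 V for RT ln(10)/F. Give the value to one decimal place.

Cathode: Cr₂O₇²⁻/Cr³⁺; anode: Cu²⁺/Cu. E°cell = +0.99 V, n = 6.
log K = nE°cell / 0.0592 = (6)(+0.99) / 0.0592 = 100.3.

100.3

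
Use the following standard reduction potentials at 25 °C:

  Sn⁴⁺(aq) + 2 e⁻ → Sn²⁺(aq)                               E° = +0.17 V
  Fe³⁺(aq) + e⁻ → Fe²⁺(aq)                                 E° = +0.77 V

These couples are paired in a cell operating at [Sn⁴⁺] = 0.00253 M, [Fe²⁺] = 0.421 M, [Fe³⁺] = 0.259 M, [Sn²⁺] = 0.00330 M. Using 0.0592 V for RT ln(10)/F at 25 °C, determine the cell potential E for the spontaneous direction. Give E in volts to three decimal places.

+0.591 V

Fe³⁺/Fe²⁺ is the cathode (higher E°), Sn⁴⁺/Sn²⁺ the anode: E°cell = +0.77 − (+0.17) = +0.60 V, n = 2.
Overall: 2 Fe³⁺(aq) + Sn²⁺(aq) → 2 Fe²⁺(aq) + Sn⁴⁺(aq)
Q = [Fe²⁺]^2·[Sn⁴⁺] / ([Fe³⁺]^2·[Sn²⁺]); log Q = 0.307.
E = E° − (0.0592/n) log Q = +0.60 − (0.0592/2)(0.307) = +0.591 V.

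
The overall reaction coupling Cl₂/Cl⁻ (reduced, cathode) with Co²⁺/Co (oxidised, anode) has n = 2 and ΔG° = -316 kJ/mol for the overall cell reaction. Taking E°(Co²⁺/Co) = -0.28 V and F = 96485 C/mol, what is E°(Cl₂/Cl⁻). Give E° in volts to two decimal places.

E°cell = −ΔG°/(nF) = −(-316×10³)/((2)(96485)) = +1.638 V.
Since Cl₂/Cl⁻ is the cathode and Co²⁺/Co the anode, E°cell = E°(Cl₂/Cl⁻) − E°(Co²⁺/Co).
So E°(Cl₂/Cl⁻) = E°cell + E°(Co²⁺/Co) = +1.638 + (-0.28) = +1.36 V.

+1.36 V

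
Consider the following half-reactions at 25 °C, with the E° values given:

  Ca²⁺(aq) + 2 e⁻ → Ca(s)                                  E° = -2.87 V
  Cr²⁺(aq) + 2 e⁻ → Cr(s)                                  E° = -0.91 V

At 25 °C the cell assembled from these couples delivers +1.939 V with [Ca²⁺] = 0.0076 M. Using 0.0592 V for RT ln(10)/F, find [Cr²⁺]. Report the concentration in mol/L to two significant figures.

Cr²⁺/Cr is the cathode, Ca²⁺/Ca the anode: E°cell = +1.96 V, n = 2.
Overall reaction: Cr²⁺(aq) + Ca(s) → Cr(s) + Ca²⁺(aq); Q = [Ca²⁺]^1/[Cr²⁺]^1.
From E = E° − (0.0592/n) log Q: log Q = (E° − E)·n/0.0592 = (+1.96 − (+1.939))·2/0.0592 = 0.7095.
So 1·log[Cr²⁺] = 1·log(0.0076) − log Q = -2.1192 − (0.7095) = -2.8287; [Cr²⁺] = 10^(-2.8287) ≈ 0.0015 M.

0.0015 M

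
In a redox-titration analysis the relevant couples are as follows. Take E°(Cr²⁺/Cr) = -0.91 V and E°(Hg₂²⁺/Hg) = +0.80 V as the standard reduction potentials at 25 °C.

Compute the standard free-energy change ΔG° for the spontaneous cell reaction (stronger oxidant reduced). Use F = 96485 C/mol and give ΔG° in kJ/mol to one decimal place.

-330.0 kJ/mol

Hg₂²⁺/Hg (E° = +0.80 V) is the cathode; Cr²⁺/Cr (E° = -0.91 V) is the anode, so E°cell = +1.71 V.
Balancing electrons gives n = 2 (lcm of 2 and 2).
ΔG° = −nFE° = −(2)(96485)(+1.71) = -329,979 J = -330.0 kJ/mol.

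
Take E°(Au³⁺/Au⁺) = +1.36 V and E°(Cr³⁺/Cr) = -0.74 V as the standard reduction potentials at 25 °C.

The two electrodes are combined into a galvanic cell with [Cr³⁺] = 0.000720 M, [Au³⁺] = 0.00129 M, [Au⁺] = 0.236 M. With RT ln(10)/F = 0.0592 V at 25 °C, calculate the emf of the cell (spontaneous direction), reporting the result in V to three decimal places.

+2.095 V

Au³⁺/Au⁺ is the cathode (higher E°), Cr³⁺/Cr the anode: E°cell = +1.36 − (-0.74) = +2.10 V, n = 6.
Overall: 3 Au³⁺(aq) + 2 Cr(s) → 3 Au⁺(aq) + 2 Cr³⁺(aq)
Q = [Au⁺]^3·[Cr³⁺]^2 / ([Au³⁺]^3); log Q = 0.502.
E = E° − (0.0592/n) log Q = +2.10 − (0.0592/6)(0.502) = +2.095 V.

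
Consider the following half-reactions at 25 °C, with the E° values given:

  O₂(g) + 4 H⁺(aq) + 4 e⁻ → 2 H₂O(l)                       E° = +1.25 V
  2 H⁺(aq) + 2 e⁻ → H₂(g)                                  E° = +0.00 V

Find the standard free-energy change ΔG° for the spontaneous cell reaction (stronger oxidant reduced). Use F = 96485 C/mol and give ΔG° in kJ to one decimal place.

O₂/H₂O (E° = +1.25 V) is the cathode; H⁺/H₂ (E° = +0.00 V) is the anode, so E°cell = +1.25 V.
Balancing electrons gives n = 4 (lcm of 4 and 2).
ΔG° = −nFE° = −(4)(96485)(+1.25) = -482,425 J = -482.4 kJ.

-482.4 kJ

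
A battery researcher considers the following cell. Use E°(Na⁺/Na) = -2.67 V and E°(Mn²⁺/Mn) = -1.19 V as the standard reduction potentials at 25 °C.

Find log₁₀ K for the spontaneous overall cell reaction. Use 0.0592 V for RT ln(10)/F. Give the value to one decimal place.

50.0

Cathode: Mn²⁺/Mn; anode: Na⁺/Na. E°cell = +1.48 V, n = 2.
log K = nE°cell / 0.0592 = (2)(+1.48) / 0.0592 = 50.0.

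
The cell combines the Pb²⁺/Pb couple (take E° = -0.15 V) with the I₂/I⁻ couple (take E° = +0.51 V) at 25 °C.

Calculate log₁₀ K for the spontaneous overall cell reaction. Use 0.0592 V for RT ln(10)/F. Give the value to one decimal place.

22.3

Cathode: I₂/I⁻; anode: Pb²⁺/Pb. E°cell = +0.66 V, n = 2.
log K = nE°cell / 0.0592 = (2)(+0.66) / 0.0592 = 22.3.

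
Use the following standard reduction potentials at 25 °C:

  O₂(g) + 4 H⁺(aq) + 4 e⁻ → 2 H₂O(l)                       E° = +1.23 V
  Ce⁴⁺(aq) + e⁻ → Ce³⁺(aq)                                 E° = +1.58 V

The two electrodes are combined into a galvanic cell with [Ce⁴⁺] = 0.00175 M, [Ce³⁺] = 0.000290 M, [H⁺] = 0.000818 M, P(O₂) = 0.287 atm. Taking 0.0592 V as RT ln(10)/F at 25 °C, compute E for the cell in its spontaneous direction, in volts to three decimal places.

+0.587 V

Ce⁴⁺/Ce³⁺ is the cathode (higher E°), O₂/H₂O the anode: E°cell = +1.58 − (+1.23) = +0.35 V, n = 4.
Overall: 4 Ce⁴⁺(aq) + 2 H₂O(l) → 4 Ce³⁺(aq) + O₂(g) + 4 H⁺(aq)
Q = [Ce³⁺]^4·P(O₂)·[H⁺]^4 / ([Ce⁴⁺]^4); log Q = -16.014.
E = E° − (0.0592/n) log Q = +0.35 − (0.0592/4)(-16.014) = +0.587 V.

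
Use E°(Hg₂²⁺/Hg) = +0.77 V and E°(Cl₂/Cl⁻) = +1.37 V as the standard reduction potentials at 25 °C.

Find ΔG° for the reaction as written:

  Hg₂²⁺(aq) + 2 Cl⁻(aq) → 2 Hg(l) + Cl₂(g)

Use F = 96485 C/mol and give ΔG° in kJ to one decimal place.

+115.8 kJ

As written, Hg₂²⁺/Hg is reduced (cathode) and Cl₂/Cl⁻ is oxidised (anode), so E°cell = (+0.77) − (+1.37) = -0.60 V.
Balancing electrons gives n = 2.
ΔG° = −nFE° = −(2)(96485)(-0.60) = 115,782 J = +115.8 kJ.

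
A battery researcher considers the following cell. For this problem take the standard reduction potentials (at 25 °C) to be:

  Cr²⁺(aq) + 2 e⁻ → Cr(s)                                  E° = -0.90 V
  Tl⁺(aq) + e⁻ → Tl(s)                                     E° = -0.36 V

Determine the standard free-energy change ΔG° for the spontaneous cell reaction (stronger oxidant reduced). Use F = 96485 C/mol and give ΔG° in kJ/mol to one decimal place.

Tl⁺/Tl (E° = -0.36 V) is the cathode; Cr²⁺/Cr (E° = -0.90 V) is the anode, so E°cell = +0.54 V.
Balancing electrons gives n = 2 (lcm of 1 and 2).
ΔG° = −nFE° = −(2)(96485)(+0.54) = -104,204 J = -104.2 kJ/mol.

-104.2 kJ/mol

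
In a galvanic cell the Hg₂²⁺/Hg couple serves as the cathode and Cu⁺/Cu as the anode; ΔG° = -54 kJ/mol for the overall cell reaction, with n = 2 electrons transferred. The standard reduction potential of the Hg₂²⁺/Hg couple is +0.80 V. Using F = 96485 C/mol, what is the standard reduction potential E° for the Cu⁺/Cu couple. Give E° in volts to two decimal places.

E°cell = −ΔG°/(nF) = −(-54×10³)/((2)(96485)) = +0.280 V.
Since Hg₂²⁺/Hg is the cathode and Cu⁺/Cu the anode, E°cell = E°(Hg₂²⁺/Hg) − E°(Cu⁺/Cu).
So E°(Cu⁺/Cu) = E°(Hg₂²⁺/Hg) − E°cell = (+0.80) − (+0.280) = +0.52 V.

+0.52 V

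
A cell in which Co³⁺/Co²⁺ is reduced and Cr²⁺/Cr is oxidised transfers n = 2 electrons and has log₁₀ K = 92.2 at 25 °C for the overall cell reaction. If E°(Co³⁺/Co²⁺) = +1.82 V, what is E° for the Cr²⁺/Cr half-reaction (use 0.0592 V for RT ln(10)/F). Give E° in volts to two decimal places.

-0.91 V

E°cell = (0.0592/n)·log K = (0.0592/2)(92.2) = +2.729 V.
Since Co³⁺/Co²⁺ is the cathode and Cr²⁺/Cr the anode, E°cell = E°(Co³⁺/Co²⁺) − E°(Cr²⁺/Cr).
So E°(Cr²⁺/Cr) = E°(Co³⁺/Co²⁺) − E°cell = (+1.82) − (+2.729) = -0.91 V.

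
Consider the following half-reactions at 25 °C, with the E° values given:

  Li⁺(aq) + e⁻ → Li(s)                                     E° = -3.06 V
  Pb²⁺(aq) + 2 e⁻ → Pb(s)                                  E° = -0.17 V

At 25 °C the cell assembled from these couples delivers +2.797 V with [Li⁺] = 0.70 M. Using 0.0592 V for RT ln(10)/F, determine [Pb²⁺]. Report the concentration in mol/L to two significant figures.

0.00035 M

Pb²⁺/Pb is the cathode, Li⁺/Li the anode: E°cell = +2.89 V, n = 2.
Overall reaction: Pb²⁺(aq) + 2 Li(s) → Pb(s) + 2 Li⁺(aq); Q = [Li⁺]^2/[Pb²⁺]^1.
From E = E° − (0.0592/n) log Q: log Q = (E° − E)·n/0.0592 = (+2.89 − (+2.797))·2/0.0592 = 3.1419.
So 1·log[Pb²⁺] = 2·log(0.7) − log Q = -0.3098 − (3.1419) = -3.4517; [Pb²⁺] = 10^(-3.4517) ≈ 0.00035 M.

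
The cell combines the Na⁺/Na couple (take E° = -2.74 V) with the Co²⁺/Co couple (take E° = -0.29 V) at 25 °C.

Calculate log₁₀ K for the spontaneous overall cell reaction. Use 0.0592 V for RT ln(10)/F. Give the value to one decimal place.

82.8

Cathode: Co²⁺/Co; anode: Na⁺/Na. E°cell = +2.45 V, n = 2.
log K = nE°cell / 0.0592 = (2)(+2.45) / 0.0592 = 82.8.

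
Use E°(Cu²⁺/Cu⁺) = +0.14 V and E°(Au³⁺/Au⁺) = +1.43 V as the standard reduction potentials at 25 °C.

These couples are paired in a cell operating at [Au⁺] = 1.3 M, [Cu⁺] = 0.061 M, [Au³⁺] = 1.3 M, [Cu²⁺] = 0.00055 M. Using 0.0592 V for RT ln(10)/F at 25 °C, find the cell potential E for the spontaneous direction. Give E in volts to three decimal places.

Au³⁺/Au⁺ is the cathode (higher E°), Cu²⁺/Cu⁺ the anode: E°cell = +1.43 − (+0.14) = +1.29 V, n = 2.
Overall: Au³⁺(aq) + 2 Cu⁺(aq) → Au⁺(aq) + 2 Cu²⁺(aq)
Q = [Au⁺]·[Cu²⁺]^2 / ([Au³⁺]·[Cu⁺]^2); log Q = -4.090.
E = E° − (0.0592/n) log Q = +1.29 − (0.0592/2)(-4.090) = +1.411 V.

+1.411 V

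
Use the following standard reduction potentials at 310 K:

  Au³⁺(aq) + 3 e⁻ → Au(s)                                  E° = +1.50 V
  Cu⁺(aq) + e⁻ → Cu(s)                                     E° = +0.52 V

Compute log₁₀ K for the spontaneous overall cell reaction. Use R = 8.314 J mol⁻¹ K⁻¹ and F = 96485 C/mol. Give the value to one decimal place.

Cathode: Au³⁺/Au; anode: Cu⁺/Cu. E°cell = (+1.50) − (+0.52) = +0.98 V, with n = 3.
ΔG° = −nFE° = −RT ln K, so ln K = nFE°/(RT) = (3)(96485)(+0.98) / ((8.314)(310)) = 110.061.
log₁₀ K = 110.061 / ln 10 = 47.8.

47.8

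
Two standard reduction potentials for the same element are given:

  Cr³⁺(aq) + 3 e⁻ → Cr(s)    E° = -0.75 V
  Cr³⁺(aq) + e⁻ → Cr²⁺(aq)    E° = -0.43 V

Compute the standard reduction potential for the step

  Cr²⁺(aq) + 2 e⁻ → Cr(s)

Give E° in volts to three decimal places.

Sequential free energies add, so n₃E°₃ = n₁E°₁ + n₂E°₂.
With n₃ = 3, and the known step contributing 1×(-0.43) V, the unknown satisfies 2·E° = 3×(-0.75) − 1×(-0.43) = -1.820.
E° = -1.820 / 2 = -0.910 V.

-0.910 V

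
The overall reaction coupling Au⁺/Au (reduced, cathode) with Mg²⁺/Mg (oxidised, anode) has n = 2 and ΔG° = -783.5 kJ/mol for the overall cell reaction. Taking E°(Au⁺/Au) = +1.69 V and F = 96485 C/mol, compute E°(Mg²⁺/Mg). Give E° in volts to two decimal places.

E°cell = −ΔG°/(nF) = −(-783.5×10³)/((2)(96485)) = +4.060 V.
Since Au⁺/Au is the cathode and Mg²⁺/Mg the anode, E°cell = E°(Au⁺/Au) − E°(Mg²⁺/Mg).
So E°(Mg²⁺/Mg) = E°(Au⁺/Au) − E°cell = (+1.69) − (+4.060) = -2.37 V.

-2.37 V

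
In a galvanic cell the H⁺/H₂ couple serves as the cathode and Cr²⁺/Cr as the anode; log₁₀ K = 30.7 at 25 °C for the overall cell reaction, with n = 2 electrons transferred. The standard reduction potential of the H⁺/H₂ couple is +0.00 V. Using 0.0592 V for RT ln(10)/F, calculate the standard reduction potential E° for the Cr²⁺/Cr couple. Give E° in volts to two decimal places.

-0.91 V

E°cell = (0.0592/n)·log K = (0.0592/2)(30.7) = +0.909 V.
Since H⁺/H₂ is the cathode and Cr²⁺/Cr the anode, E°cell = E°(H⁺/H₂) − E°(Cr²⁺/Cr).
So E°(Cr²⁺/Cr) = E°(H⁺/H₂) − E°cell = (+0.00) − (+0.909) = -0.91 V.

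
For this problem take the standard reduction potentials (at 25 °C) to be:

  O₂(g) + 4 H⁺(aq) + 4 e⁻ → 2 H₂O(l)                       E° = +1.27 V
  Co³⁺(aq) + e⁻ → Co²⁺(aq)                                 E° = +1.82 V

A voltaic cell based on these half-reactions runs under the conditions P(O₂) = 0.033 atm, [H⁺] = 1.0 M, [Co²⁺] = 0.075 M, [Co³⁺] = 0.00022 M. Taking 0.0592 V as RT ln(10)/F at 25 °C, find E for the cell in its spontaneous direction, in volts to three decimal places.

Co³⁺/Co²⁺ is the cathode (higher E°), O₂/H₂O the anode: E°cell = +1.82 − (+1.27) = +0.55 V, n = 4.
Overall: 4 Co³⁺(aq) + 2 H₂O(l) → 4 Co²⁺(aq) + O₂(g) + 4 H⁺(aq)
Q = [Co²⁺]^4·P(O₂)·[H⁺]^4 / ([Co³⁺]^4); log Q = 8.649.
E = E° − (0.0592/n) log Q = +0.55 − (0.0592/4)(8.649) = +0.422 V.

+0.422 V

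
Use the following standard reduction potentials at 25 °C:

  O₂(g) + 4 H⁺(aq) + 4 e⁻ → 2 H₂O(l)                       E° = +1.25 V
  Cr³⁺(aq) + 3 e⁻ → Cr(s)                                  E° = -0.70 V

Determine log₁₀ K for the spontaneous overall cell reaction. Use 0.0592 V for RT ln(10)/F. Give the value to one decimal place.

Cathode: O₂/H₂O; anode: Cr³⁺/Cr. E°cell = +1.95 V, n = 12.
log K = nE°cell / 0.0592 = (12)(+1.95) / 0.0592 = 395.3.

395.3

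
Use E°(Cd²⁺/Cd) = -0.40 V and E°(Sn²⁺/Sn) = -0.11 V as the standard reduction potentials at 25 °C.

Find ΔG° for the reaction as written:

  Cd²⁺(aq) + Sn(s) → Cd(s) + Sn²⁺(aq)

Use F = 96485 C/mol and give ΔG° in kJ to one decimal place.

As written, Cd²⁺/Cd is reduced (cathode) and Sn²⁺/Sn is oxidised (anode), so E°cell = (-0.40) − (-0.11) = -0.29 V.
Balancing electrons gives n = 2.
ΔG° = −nFE° = −(2)(96485)(-0.29) = 55,961 J = +56.0 kJ.

+56.0 kJ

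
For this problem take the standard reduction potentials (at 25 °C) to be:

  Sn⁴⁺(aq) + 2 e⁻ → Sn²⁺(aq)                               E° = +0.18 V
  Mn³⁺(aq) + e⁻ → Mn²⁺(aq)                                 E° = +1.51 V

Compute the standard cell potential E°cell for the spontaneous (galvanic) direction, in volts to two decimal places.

The Mn³⁺/Mn²⁺ couple has the higher reduction potential, so it is the cathode; Sn⁴⁺/Sn²⁺ is oxidised at the anode.
E°cell = E°(cathode) − E°(anode) = (+1.51) − (+0.18) = +1.33 V.

+1.33 V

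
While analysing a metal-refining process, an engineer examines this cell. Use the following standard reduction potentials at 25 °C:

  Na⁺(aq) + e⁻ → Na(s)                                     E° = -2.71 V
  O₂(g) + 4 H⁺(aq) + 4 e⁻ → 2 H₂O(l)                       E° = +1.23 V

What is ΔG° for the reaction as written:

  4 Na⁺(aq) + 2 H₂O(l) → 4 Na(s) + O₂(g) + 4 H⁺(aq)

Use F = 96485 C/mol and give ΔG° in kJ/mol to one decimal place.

+1520.6 kJ/mol

As written, Na⁺/Na is reduced (cathode) and O₂/H₂O is oxidised (anode), so E°cell = (-2.71) − (+1.23) = -3.94 V.
Balancing electrons gives n = 4.
ΔG° = −nFE° = −(4)(96485)(-3.94) = 1,520,604 J = +1520.6 kJ/mol.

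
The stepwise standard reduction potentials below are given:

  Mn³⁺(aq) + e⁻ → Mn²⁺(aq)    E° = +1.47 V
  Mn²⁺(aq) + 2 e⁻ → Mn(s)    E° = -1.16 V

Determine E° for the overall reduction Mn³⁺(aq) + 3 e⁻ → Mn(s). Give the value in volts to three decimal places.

Since ΔG° = −nFE° is additive over sequential reductions, n₃E°₃ = n₁E°₁ + n₂E°₂.
E°₃ = (1×+1.47 + 2×-1.16) / 3 = (-0.850) / 3 = -0.283 V.

-0.283 V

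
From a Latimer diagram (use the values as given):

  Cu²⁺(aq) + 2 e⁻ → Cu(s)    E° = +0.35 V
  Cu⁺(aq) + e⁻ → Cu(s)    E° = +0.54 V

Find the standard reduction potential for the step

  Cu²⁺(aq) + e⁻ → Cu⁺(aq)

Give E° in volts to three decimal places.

Sequential free energies add, so n₃E°₃ = n₁E°₁ + n₂E°₂.
With n₃ = 2, and the known step contributing 1×(+0.54) V, the unknown satisfies 1·E° = 2×(+0.35) − 1×(+0.54) = +0.160.
E° = +0.160 / 1 = +0.160 V.

+0.160 V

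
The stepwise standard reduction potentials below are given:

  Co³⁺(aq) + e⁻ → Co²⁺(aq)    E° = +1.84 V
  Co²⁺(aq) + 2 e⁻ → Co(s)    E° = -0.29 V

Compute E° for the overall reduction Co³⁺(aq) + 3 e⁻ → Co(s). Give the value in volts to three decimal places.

+0.420 V

Adding the free-energy changes (−nFE°) of the two steps gives −n₃FE°₃ = −n₁FE°₁ − n₂FE°₂.
E°₃ = (1×+1.84 + 2×-0.29) / 3 = (+1.260) / 3 = +0.420 V.
E° values themselves are not directly additive — weighting by electron count is essential.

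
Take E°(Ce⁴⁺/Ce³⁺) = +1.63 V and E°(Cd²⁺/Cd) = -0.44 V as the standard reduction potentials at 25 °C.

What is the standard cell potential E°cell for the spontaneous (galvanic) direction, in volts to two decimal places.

+2.07 V

The Ce⁴⁺/Ce³⁺ couple has the higher reduction potential, so it is the cathode; Cd²⁺/Cd is oxidised at the anode.
E°cell = E°(cathode) − E°(anode) = (+1.63) − (-0.44) = +2.07 V.
Since E°cell > 0, the reaction is spontaneous under standard conditions.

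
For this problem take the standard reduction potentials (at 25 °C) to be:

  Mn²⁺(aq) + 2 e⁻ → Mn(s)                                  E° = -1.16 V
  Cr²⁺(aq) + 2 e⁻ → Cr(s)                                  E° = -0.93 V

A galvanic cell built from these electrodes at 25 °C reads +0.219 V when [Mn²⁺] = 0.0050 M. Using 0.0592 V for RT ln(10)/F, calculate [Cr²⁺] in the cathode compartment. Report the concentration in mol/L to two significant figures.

0.0021 M

Cr²⁺/Cr is the cathode, Mn²⁺/Mn the anode: E°cell = +0.23 V, n = 2.
Overall reaction: Cr²⁺(aq) + Mn(s) → Cr(s) + Mn²⁺(aq); Q = [Mn²⁺]^1/[Cr²⁺]^1.
From E = E° − (0.0592/n) log Q: log Q = (E° − E)·n/0.0592 = (+0.23 − (+0.219))·2/0.0592 = 0.3716.
So 1·log[Cr²⁺] = 1·log(0.005) − log Q = -2.3010 − (0.3716) = -2.6726; [Cr²⁺] = 10^(-2.6726) ≈ 0.0021 M.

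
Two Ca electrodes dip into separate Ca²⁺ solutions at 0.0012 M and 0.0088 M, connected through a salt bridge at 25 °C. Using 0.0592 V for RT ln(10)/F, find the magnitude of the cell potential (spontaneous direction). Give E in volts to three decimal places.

For a concentration cell E°cell = 0. The 0.0088 M side is the cathode (reduction is favoured where [Ca²⁺] is higher).
With n = 2, E = −(0.0592/2) log([Ca²⁺]ₐₙ/[Ca²⁺]꜀ₐₜ) = −(0.0592/2) log(0.0012/0.0088) = −(0.0592/2)(-0.865) = +0.026 V.

+0.026 V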